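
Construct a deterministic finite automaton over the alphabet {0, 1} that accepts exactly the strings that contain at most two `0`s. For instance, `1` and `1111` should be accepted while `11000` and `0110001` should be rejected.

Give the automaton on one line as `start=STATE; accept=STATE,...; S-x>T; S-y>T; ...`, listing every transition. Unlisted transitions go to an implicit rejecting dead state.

Only the number of `0`s matters, and only up to 3. Make a chain S0 → S1 → S2 → S3 advanced by each `0` (with S3 absorbing); every other symbol self-loops. The accepting set is {S0, S1, S2}.
        0   1  
>* S0   S1  S0 
 * S1   S2  S1 
 * S2   S3  S2 
   S3   S3  S3 
(> = start, * = accepting)

start=S0; accept=S0,S1,S2; S0-0>S1; S0-1>S0; S1-0>S2; S1-1>S1; S2-0>S3; S2-1>S2; S3-0>S3; S3-1>S3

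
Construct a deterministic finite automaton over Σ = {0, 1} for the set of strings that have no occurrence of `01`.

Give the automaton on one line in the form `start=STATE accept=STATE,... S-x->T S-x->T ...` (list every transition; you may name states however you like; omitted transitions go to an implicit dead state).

This is the complement of 'contains `01`'. Use the same substring-matching states — q0 through q2 holding how much of `01` has just been matched — but flip the accepting set: everything except the trap q2 accepts.
        0   1  
>* q0   q1  q0 
 * q1   q1  q2 
   q2   q2  q2 
(> = start, * = accepting)

start=q0 accept=q0,q1 q0-0->q1 q0-1->q0 q1-0->q1 q1-1->q2 q2-0->q2 q2-1->q2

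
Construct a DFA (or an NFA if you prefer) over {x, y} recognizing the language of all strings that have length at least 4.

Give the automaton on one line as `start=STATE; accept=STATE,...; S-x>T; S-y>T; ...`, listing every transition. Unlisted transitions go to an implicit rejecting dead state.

start=A; accept=E,F; A-x>B; A-y>B; B-x>C; B-y>C; C-x>D; C-y>D; D-x>E; D-y>E; E-x>F; E-y>F; F-x>F; F-y>F

Count input length up to 5: every symbol moves from A toward F, which means 'more than 4' and absorbs. Accept from {E, F}.
6 states suffice.
       x  y 
>  A   B  B 
   B   C  C 
   C   D  D 
   D   E  E 
 * E   F  F 
 * F   F  F 
(> = start, * = accepting)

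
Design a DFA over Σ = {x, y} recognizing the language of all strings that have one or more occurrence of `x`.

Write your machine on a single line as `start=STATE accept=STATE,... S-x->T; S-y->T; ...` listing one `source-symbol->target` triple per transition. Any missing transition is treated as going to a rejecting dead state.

start=q0; accept=q1,q2; q0-x->q1; q0-y->q0; q1-x->q2; q1-y->q1; q2-x->q2; q2-y->q2

Count `x`s, saturating at 2: state q0 means no `x` yet, q1 means one `x` seen, q2 means more than one. Each `x` increments (capped at q2); other symbols loop. Accept from {q1, q2}.
        x   y  
>  q0   q1  q0 
 * q1   q2  q1 
 * q2   q2  q2 
(> = start, * = accepting)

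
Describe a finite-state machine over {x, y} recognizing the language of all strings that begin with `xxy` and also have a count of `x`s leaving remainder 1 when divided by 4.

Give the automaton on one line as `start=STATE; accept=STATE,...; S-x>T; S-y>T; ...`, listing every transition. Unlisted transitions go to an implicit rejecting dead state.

Build one automaton per condition and run them in lockstep. One (5 states) tracks whether the input so far still matches the prefix `xxy`; the other (4 states) tracks the count of `x`s modulo 4. Each combined state is a pair, one component from each; accept when both components accept.
       x  y 
>  A   B  C 
   B   D  E 
   C   E  C 
   D   F  G 
   E   H  E 
   F   C  F 
   G   I  G 
   H   F  H 
   I   J  I 
   J   K  J 
 * K   G  K 
(> = start, * = accepting)

start=A; accept=K; A-x>B; A-y>C; B-x>D; B-y>E; C-x>E; C-y>C; D-x>F; D-y>G; E-x>H; E-y>E; F-x>C; F-y>F; G-x>I; G-y>G; H-x>F; H-y>H; I-x>J; I-y>I; J-x>K; J-y>J; K-x>G; K-y>K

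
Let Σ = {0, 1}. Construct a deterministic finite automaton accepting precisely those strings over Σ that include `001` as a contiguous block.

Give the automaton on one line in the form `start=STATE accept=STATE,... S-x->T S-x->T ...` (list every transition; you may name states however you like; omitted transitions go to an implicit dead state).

start=q0 accept=q3 q0-0->q1 q0-1->q0 q1-0->q2 q1-1->q0 q2-0->q2 q2-1->q3 q3-0->q3 q3-1->q3

States q0..q2 record the length of the longest prefix of `001` that matches the current input suffix. Reaching q3 means `001` has been seen, and we stay there forever. Accept from q3.
4 states suffice.
        0   1  
>  q0   q1  q0 
   q1   q2  q0 
   q2   q2  q3 
 * q3   q3  q3 
(> = start, * = accepting)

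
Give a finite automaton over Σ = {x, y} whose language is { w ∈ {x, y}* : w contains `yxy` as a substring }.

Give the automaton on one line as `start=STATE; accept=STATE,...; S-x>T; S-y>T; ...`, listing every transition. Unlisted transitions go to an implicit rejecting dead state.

Track how much of `yxy` has been matched so far: state q0 is no progress, q3 is the absorbing accept state reached once `yxy` has occurred. Intermediate states record partial matches; on a mismatch, fall back to the longest reusable overlap.
4 states suffice.
        x   y  
>  q0   q0  q1 
   q1   q2  q1 
   q2   q0  q3 
 * q3   q3  q3 
(> = start, * = accepting)

start=q0; accept=q3; q0-x>q0; q0-y>q1; q1-x>q2; q1-y>q1; q2-x>q0; q2-y>q3; q3-x>q3; q3-y>q3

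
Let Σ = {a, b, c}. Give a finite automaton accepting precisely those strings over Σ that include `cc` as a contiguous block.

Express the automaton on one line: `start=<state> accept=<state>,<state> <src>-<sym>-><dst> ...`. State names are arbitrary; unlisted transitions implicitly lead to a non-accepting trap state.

start=S0 accept=S2 S0-a->S0 S0-b->S0 S0-c->S1 S1-a->S0 S1-b->S0 S1-c->S2 S2-a->S2 S2-b->S2 S2-c->S2

States S0..S1 record the length of the longest prefix of `cc` that matches the current input suffix. Reaching S2 means `cc` has been seen, and we stay there forever. Accept from S2.
With 3 states:
        a   b   c  
>  S0   S0  S0  S1 
   S1   S0  S0  S2 
 * S2   S2  S2  S2 
(> = start, * = accepting)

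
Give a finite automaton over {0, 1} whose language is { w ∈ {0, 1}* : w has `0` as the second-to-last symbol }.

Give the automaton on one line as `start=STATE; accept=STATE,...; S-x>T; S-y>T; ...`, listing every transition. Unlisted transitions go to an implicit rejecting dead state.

start=S0; accept=S3,S4; S0-0>S1; S0-1>S2; S1-0>S3; S1-1>S4; S2-0>S5; S2-1>S6; S3-0>S3; S3-1>S4; S4-0>S5; S4-1>S6; S5-0>S3; S5-1>S4; S6-0>S5; S6-1>S6

A DFA must remember the last 2 symbols (since which symbol is second-to-last isn't known until the input ends). Use one state per possible window of the last ≤2 symbols; accept from those whose window starts with `0`.
A 7-state machine:
        0   1  
>  S0   S1  S2 
   S1   S3  S4 
   S2   S5  S6 
 * S3   S3  S4 
 * S4   S5  S6 
   S5   S3  S4 
   S6   S5  S6 
(> = start, * = accepting)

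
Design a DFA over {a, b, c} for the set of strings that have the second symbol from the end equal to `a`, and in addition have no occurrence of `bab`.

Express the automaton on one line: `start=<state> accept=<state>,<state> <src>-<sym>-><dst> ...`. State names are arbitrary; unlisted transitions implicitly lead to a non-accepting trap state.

start=S0 accept=S3,S4,S5 S0-a->S1 S0-b->S2 S0-c->S0 S1-a->S3 S1-b->S4 S1-c->S5 S2-a->S6 S2-b->S2 S2-c->S0 S3-a->S3 S3-b->S4 S3-c->S5 S4-a->S6 S4-b->S2 S4-c->S0 S5-a->S1 S5-b->S2 S5-c->S0 S6-a->S3 S6-b->S7 S6-c->S5 S7-a->S7 S7-b->S7 S7-c->S7

Run two small machines in parallel and take their product. One (13 states) tracks the last 2 symbols read; the other (4 states) tracks partial matches of the forbidden pattern `bab`. Each combined state is a pair, one component from each; accept when both components accept. Equivalent product states are then merged.
8 states suffice.
        a   b   c  
>  S0   S1  S2  S0 
   S1   S3  S4  S5 
   S2   S6  S2  S0 
 * S3   S3  S4  S5 
 * S4   S6  S2  S0 
 * S5   S1  S2  S0 
   S6   S3  S7  S5 
   S7   S7  S7  S7 
(> = start, * = accepting)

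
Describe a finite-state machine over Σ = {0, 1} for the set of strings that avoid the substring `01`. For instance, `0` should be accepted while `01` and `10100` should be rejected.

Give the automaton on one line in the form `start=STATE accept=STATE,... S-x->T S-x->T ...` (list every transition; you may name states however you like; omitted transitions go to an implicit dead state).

start=q0 accept=q0,q1 q0-0->q1 q0-1->q0 q1-0->q1 q1-1->q2 q2-0->q2 q2-1->q2

This is the complement of 'contains `01`'. Use the same substring-matching states — q0 through q2 holding how much of `01` has just been matched — but flip the accepting set: everything except the trap q2 accepts.
        0   1  
>* q0   q1  q0 
 * q1   q1  q2 
   q2   q2  q2 
(> = start, * = accepting)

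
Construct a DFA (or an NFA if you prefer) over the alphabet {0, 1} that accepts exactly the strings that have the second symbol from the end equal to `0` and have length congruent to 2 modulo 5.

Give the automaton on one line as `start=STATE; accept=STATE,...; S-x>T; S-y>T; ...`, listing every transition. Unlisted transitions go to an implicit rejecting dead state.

start=A; accept=D,E; A-0>B; A-1>C; B-0>D; B-1>E; C-0>F; C-1>G; D-0>H; D-1>I; E-0>J; E-1>K; F-0>H; F-1>I; G-0>J; G-1>K; H-0>L; H-1>M; I-0>N; I-1>O; J-0>L; J-1>M; K-0>N; K-1>O; L-0>P; L-1>Q; M-0>R; M-1>S; N-0>P; N-1>Q; O-0>R; O-1>S; P-0>T; P-1>U; Q-0>V; Q-1>W; R-0>T; R-1>U; S-0>V; S-1>W; T-0>D; T-1>E; U-0>F; U-1>G; V-0>D; V-1>E; W-0>F; W-1>G

Run two small machines in parallel and take their product. One (7 states) tracks the last 2 symbols read; the other (5 states) tracks the input length modulo 5. Each combined state is a pair, one component from each; accept when both components accept.
23 states suffice.
       0  1 
>  A   B  C 
   B   D  E 
   C   F  G 
 * D   H  I 
 * E   J  K 
   F   H  I 
   G   J  K 
   H   L  M 
   I   N  O 
   J   L  M 
   K   N  O 
   L   P  Q 
   M   R  S 
   N   P  Q 
   O   R  S 
   P   T  U 
   Q   V  W 
   R   T  U 
   S   V  W 
   T   D  E 
   U   F  G 
   V   D  E 
   W   F  G 
(> = start, * = accepting)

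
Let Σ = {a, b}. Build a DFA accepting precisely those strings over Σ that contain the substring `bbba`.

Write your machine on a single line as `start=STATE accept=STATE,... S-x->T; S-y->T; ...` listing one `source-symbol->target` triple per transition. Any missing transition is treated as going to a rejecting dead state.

start=q0; accept=q4; q0-a->q0; q0-b->q1; q1-a->q0; q1-b->q2; q2-a->q0; q2-b->q3; q3-a->q4; q3-b->q3; q4-a->q4; q4-b->q4

States q0..q3 record the length of the longest prefix of `bbba` that matches the current input suffix. Reaching q4 means `bbba` has been seen, and we stay there forever. Accept from q4.
        a   b  
>  q0   q0  q1 
   q1   q0  q2 
   q2   q0  q3 
   q3   q4  q3 
 * q4   q4  q4 
(> = start, * = accepting)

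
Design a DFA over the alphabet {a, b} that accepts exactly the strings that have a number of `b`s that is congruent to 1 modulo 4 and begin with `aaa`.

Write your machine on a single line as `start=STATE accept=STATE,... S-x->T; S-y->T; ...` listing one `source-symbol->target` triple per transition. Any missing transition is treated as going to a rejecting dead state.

Handle the two conditions separately and then intersect. One (4 states) tracks the count of `b`s modulo 4; the other (5 states) tracks whether the input so far still matches the prefix `aaa`. Each combined state is a pair, one component from each; accept when both components accept. After merging equivalent states the machine shrinks.
        a   b  
>  s0   s1  s2 
   s1   s3  s2 
   s2   s2  s2 
   s3   s4  s2 
   s4   s4  s5 
 * s5   s5  s6 
   s6   s6  s7 
   s7   s7  s4 
(> = start, * = accepting)

start=s0; accept=s5; s0-a->s1; s0-b->s2; s1-a->s3; s1-b->s2; s2-a->s2; s2-b->s2; s3-a->s4; s3-b->s2; s4-a->s4; s4-b->s5; s5-a->s5; s5-b->s6; s6-a->s6; s6-b->s7; s7-a->s7; s7-b->s4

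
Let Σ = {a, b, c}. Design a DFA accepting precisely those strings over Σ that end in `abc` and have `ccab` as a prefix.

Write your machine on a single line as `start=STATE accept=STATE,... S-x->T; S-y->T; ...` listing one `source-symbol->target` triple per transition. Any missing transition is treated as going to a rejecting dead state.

Handle the two conditions separately and then intersect. The first has 4 states tracking how much of the suffix `abc` has currently been matched; the second has 6 states tracking whether the input so far still matches the prefix `ccab`. A product state is a pair (one from each), accepting exactly when both do. Equivalent product states are then merged.
With 9 states:
        a   b   c  
>  s0   s1  s1  s2 
   s1   s1  s1  s1 
   s2   s1  s1  s3 
   s3   s4  s1  s1 
   s4   s1  s5  s1 
   s5   s6  s7  s8 
   s6   s6  s5  s7 
   s7   s6  s7  s7 
 * s8   s6  s7  s7 
(> = start, * = accepting)

start=s0; accept=s8; s0-a->s1; s0-b->s1; s0-c->s2; s1-a->s1; s1-b->s1; s1-c->s1; s2-a->s1; s2-b->s1; s2-c->s3; s3-a->s4; s3-b->s1; s3-c->s1; s4-a->s1; s4-b->s5; s4-c->s1; s5-a->s6; s5-b->s7; s5-c->s8; s6-a->s6; s6-b->s5; s6-c->s7; s7-a->s6; s7-b->s7; s7-c->s7; s8-a->s6; s8-b->s7; s8-c->s7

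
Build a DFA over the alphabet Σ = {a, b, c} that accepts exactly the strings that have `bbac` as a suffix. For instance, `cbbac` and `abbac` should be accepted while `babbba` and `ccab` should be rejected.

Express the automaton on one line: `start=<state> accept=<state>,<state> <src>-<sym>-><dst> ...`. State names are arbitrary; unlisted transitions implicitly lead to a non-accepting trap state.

Let each state record the length of the longest suffix of the input read so far that is also a prefix of `bbac`. S1 means the last symbol is `b`; S2 means the last 2 symbols are `bb`; S3 means the last 3 symbols are `bba`; S4 means the last 4 symbols are `bbac`. Accept only at S4, where the string currently ends in `bbac`.
5 states suffice.
        a   b   c  
>  S0   S0  S1  S0 
   S1   S0  S2  S0 
   S2   S3  S2  S0 
   S3   S0  S1  S4 
 * S4   S0  S1  S0 
(> = start, * = accepting)

start=S0 accept=S4 S0-a->S0 S0-b->S1 S0-c->S0 S1-a->S0 S1-b->S2 S1-c->S0 S2-a->S3 S2-b->S2 S2-c->S0 S3-a->S0 S3-b->S1 S3-c->S4 S4-a->S0 S4-b->S1 S4-c->S0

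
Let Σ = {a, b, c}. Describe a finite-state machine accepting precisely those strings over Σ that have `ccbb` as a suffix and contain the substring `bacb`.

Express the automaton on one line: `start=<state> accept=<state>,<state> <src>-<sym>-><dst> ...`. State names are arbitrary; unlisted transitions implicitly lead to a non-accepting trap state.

Handle the two conditions separately and then intersect. The first has 5 states tracking how much of the suffix `ccbb` has currently been matched; the second has 5 states tracking whether and how much of `bacb` has been seen. A product state is a pair (one from each), accepting exactly when both do. After merging equivalent states the machine shrinks.
9 states suffice.
        a   b   c  
>  q0   q0  q1  q0 
   q1   q2  q1  q0 
   q2   q0  q1  q3 
   q3   q0  q4  q0 
   q4   q4  q4  q5 
   q5   q4  q4  q6 
   q6   q4  q7  q6 
   q7   q4  q8  q5 
 * q8   q4  q4  q5 
(> = start, * = accepting)

start=q0 accept=q8 q0-a->q0 q0-b->q1 q0-c->q0 q1-a->q2 q1-b->q1 q1-c->q0 q2-a->q0 q2-b->q1 q2-c->q3 q3-a->q0 q3-b->q4 q3-c->q0 q4-a->q4 q4-b->q4 q4-c->q5 q5-a->q4 q5-b->q4 q5-c->q6 q6-a->q4 q6-b->q7 q6-c->q6 q7-a->q4 q7-b->q8 q7-c->q5 q8-a->q4 q8-b->q4 q8-c->q5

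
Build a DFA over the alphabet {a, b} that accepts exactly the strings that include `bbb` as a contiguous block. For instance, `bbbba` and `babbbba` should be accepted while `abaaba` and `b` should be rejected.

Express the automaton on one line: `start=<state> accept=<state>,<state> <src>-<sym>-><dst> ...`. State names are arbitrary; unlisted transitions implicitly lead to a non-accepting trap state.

start=q0 accept=q3 q0-a->q0 q0-b->q1 q1-a->q0 q1-b->q2 q2-a->q0 q2-b->q3 q3-a->q3 q3-b->q3

States q0..q2 record the length of the longest prefix of `bbb` that matches the current input suffix. Reaching q3 means `bbb` has been seen, and we stay there forever. Accept from q3.
4 states suffice.
        a   b  
>  q0   q0  q1 
   q1   q0  q2 
   q2   q0  q3 
 * q3   q3  q3 
(> = start, * = accepting)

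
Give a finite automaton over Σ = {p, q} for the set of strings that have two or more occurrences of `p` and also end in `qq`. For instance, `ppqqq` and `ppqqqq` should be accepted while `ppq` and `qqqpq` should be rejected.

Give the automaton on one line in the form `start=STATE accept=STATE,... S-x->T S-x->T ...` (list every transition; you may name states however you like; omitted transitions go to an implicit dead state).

start=S0 accept=S4 S0-p->S1 S0-q->S0 S1-p->S2 S1-q->S1 S2-p->S2 S2-q->S3 S3-p->S2 S3-q->S4 S4-p->S2 S4-q->S4

Run two small machines in parallel and take their product. The first has 4 states tracking the count of `p`s, saturating at 3; the second has 3 states tracking how much of the suffix `qq` has currently been matched. A product state is a pair (one from each), accepting exactly when both do. Equivalent product states are then merged.
With 5 states:
        p   q  
>  S0   S1  S0 
   S1   S2  S1 
   S2   S2  S3 
   S3   S2  S4 
 * S4   S2  S4 
(> = start, * = accepting)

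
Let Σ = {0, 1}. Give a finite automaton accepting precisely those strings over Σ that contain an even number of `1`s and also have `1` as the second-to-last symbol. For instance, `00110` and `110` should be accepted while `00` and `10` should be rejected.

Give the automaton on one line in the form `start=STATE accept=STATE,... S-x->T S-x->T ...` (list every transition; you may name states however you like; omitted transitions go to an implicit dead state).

Build one automaton per condition and run them in lockstep. One (2 states) tracks the count of `1`s modulo 2; the other (7 states) tracks the last 2 symbols read. Each combined state is a pair, one component from each; accept when both components accept. After merging equivalent states the machine shrinks.
A 6-state machine:
        0   1  
>  q0   q0  q1 
   q1   q2  q3 
   q2   q2  q4 
 * q3   q5  q1 
   q4   q5  q1 
 * q5   q0  q1 
(> = start, * = accepting)

start=q0 accept=q3,q5 q0-0->q0 q0-1->q1 q1-0->q2 q1-1->q3 q2-0->q2 q2-1->q4 q3-0->q5 q3-1->q1 q4-0->q5 q4-1->q1 q5-0->q0 q5-1->q1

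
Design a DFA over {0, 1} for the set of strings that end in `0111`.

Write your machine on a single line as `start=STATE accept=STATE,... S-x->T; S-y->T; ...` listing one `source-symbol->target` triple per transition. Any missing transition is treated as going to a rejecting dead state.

start=q0; accept=q4; q0-0->q1; q0-1->q0; q1-0->q1; q1-1->q2; q2-0->q1; q2-1->q3; q3-0->q1; q3-1->q4; q4-0->q1; q4-1->q0

Let each state record the length of the longest suffix of the input read so far that is also a prefix of `0111`. q1 means the last symbol is `0`; q2 means the last 2 symbols are `01`; q3 means the last 3 symbols are `011`; q4 means the last 4 symbols are `0111`. Accept only at q4, where the string currently ends in `0111`.
A 5-state machine:
        0   1  
>  q0   q1  q0 
   q1   q1  q2 
   q2   q1  q3 
   q3   q1  q4 
 * q4   q1  q0 
(> = start, * = accepting)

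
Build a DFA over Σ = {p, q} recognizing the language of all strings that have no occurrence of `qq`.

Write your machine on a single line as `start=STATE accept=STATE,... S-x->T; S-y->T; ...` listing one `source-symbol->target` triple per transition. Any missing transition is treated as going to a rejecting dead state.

start=S0; accept=S0,S1; S0-p->S0; S0-q->S1; S1-p->S0; S1-q->S2; S2-p->S2; S2-q->S2

This is the complement of 'contains `qq`'. Use the same substring-matching states — S0 through S2 holding how much of `qq` has just been matched — but flip the accepting set: everything except the trap S2 accepts.
With 3 states:
        p   q  
>* S0   S0  S1 
 * S1   S0  S2 
   S2   S2  S2 
(> = start, * = accepting)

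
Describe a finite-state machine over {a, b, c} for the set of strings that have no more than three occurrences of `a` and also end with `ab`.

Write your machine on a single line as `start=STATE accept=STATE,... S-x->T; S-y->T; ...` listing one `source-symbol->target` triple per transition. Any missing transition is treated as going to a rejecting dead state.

start=q0; accept=q3,q6,q9; q0-a->q1; q0-b->q0; q0-c->q0; q1-a->q2; q1-b->q3; q1-c->q4; q2-a->q5; q2-b->q6; q2-c->q7; q3-a->q2; q3-b->q4; q3-c->q4; q4-a->q2; q4-b->q4; q4-c->q4; q5-a->q8; q5-b->q9; q5-c->q8; q6-a->q5; q6-b->q7; q6-c->q7; q7-a->q5; q7-b->q7; q7-c->q7; q8-a->q8; q8-b->q8; q8-c->q8; q9-a->q8; q9-b->q8; q9-c->q8

Handle the two conditions separately and then intersect. The first has 5 states tracking the count of `a`s, saturating at 4; the second has 3 states tracking how much of the suffix `ab` has currently been matched. A product state is a pair (one from each), accepting exactly when both do. Equivalent product states are then merged.
A 10-state machine:
        a   b   c  
>  q0   q1  q0  q0 
   q1   q2  q3  q4 
   q2   q5  q6  q7 
 * q3   q2  q4  q4 
   q4   q2  q4  q4 
   q5   q8  q9  q8 
 * q6   q5  q7  q7 
   q7   q5  q7  q7 
   q8   q8  q8  q8 
 * q9   q8  q8  q8 
(> = start, * = accepting)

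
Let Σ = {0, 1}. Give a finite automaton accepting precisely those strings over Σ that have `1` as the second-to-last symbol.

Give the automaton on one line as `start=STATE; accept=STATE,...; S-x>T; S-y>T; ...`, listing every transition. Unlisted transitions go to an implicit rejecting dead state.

start=q0; accept=q5,q6; q0-0>q1; q0-1>q2; q1-0>q3; q1-1>q4; q2-0>q5; q2-1>q6; q3-0>q3; q3-1>q4; q4-0>q5; q4-1>q6; q5-0>q3; q5-1>q4; q6-0>q5; q6-1>q6

A DFA must remember the last 2 symbols (since which symbol is second-to-last isn't known until the input ends). Use one state per possible window of the last ≤2 symbols; accept from those whose window starts with `1`.
With 7 states:
        0   1  
>  q0   q1  q2 
   q1   q3  q4 
   q2   q5  q6 
   q3   q3  q4 
   q4   q5  q6 
 * q5   q3  q4 
 * q6   q5  q6 
(> = start, * = accepting)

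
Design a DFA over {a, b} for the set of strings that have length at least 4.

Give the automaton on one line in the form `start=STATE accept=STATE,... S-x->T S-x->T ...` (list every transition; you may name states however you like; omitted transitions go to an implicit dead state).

start=q0 accept=q4,q5 q0-a->q1 q0-b->q1 q1-a->q2 q1-b->q2 q2-a->q3 q2-b->q3 q3-a->q4 q3-b->q4 q4-a->q5 q4-b->q5 q5-a->q5 q5-b->q5

Count input length up to 5: every symbol moves from q0 toward q5, which means 'more than 4' and absorbs. Accept from {q4, q5}.
        a   b  
>  q0   q1  q1 
   q1   q2  q2 
   q2   q3  q3 
   q3   q4  q4 
 * q4   q5  q5 
 * q5   q5  q5 
(> = start, * = accepting)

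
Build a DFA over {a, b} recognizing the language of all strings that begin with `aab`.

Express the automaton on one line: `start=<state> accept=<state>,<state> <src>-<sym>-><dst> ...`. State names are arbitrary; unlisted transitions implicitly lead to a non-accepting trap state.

Check the first 3 symbols one by one: q0 through q2 record how many have matched `aab` so far; any wrong symbol goes to the dead state q4. After all 3 match we enter the accepting sink q3.
With 5 states:
        a   b  
>  q0   q1  q4 
   q1   q2  q4 
   q2   q4  q3 
 * q3   q3  q3 
   q4   q4  q4 
(> = start, * = accepting)

start=q0 accept=q3 q0-a->q1 q0-b->q4 q1-a->q2 q1-b->q4 q2-a->q4 q2-b->q3 q3-a->q3 q3-b->q3 q4-a->q4 q4-b->q4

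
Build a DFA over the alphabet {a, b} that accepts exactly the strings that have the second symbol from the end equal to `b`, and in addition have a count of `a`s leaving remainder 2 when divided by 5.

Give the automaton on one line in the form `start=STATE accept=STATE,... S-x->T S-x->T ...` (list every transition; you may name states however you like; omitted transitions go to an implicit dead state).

start=s0 accept=s9,s14 s0-a->s1 s0-b->s2 s1-a->s3 s1-b->s4 s2-a->s5 s2-b->s6 s3-a->s7 s3-b->s8 s4-a->s9 s4-b->s10 s5-a->s3 s5-b->s4 s6-a->s5 s6-b->s6 s7-a->s11 s7-b->s12 s8-a->s13 s8-b->s14 s9-a->s7 s9-b->s8 s10-a->s9 s10-b->s10 s11-a->s15 s11-b->s16 s12-a->s17 s12-b->s18 s13-a->s11 s13-b->s12 s14-a->s13 s14-b->s14 s15-a->s19 s15-b->s20 s16-a->s21 s16-b->s22 s17-a->s15 s17-b->s16 s18-a->s17 s18-b->s18 s19-a->s3 s19-b->s4 s20-a->s5 s20-b->s6 s21-a->s19 s21-b->s20 s22-a->s21 s22-b->s22

Build one automaton per condition and run them in lockstep. One (7 states) tracks the last 2 symbols read; the other (5 states) tracks the count of `a`s modulo 5. Each combined state is a pair, one component from each; accept when both components accept.
A 23-state machine:
          a    b  
>  s0     s1   s2 
   s1     s3   s4 
   s2     s5   s6 
   s3     s7   s8 
   s4     s9  s10 
   s5     s3   s4 
   s6     s5   s6 
   s7    s11  s12 
   s8    s13  s14 
 * s9     s7   s8 
   s10    s9  s10 
   s11   s15  s16 
   s12   s17  s18 
   s13   s11  s12 
 * s14   s13  s14 
   s15   s19  s20 
   s16   s21  s22 
   s17   s15  s16 
   s18   s17  s18 
   s19    s3   s4 
   s20    s5   s6 
   s21   s19  s20 
   s22   s21  s22 
(> = start, * = accepting)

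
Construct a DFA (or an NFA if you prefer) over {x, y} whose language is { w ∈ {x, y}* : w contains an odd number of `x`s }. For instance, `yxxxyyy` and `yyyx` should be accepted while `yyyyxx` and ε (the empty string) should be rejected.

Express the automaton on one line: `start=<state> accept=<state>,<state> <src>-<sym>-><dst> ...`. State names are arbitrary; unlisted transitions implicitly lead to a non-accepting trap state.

start=s0 accept=s1 s0-x->s1 s0-y->s0 s1-x->s0 s1-y->s1

The only thing that matters is how many `x`s have appeared, reduced mod 2. Use one state per residue: s0 for 0, …, s1 for 1. Reading `x` moves to the next residue; anything else stays put. s1 is accepting.
2 states suffice.
        x   y  
>  s0   s1  s0 
 * s1   s0  s1 
(> = start, * = accepting)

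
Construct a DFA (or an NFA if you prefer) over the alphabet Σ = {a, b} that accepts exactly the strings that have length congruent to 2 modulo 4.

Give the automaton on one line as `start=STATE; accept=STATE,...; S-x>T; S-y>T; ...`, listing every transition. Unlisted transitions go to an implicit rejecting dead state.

Count input length modulo 4: every symbol advances one step around the cycle S0 → S1 → S2 → S3 → S0. Accept at S2.
With 4 states:
        a   b  
>  S0   S1  S1 
   S1   S2  S2 
 * S2   S3  S3 
   S3   S0  S0 
(> = start, * = accepting)

start=S0; accept=S2; S0-a>S1; S0-b>S1; S1-a>S2; S1-b>S2; S2-a>S3; S2-b>S3; S3-a>S0; S3-b>S0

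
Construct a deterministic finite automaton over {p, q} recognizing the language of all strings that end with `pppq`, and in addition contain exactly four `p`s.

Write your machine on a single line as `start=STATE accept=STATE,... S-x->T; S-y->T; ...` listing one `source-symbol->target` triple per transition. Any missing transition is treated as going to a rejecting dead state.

Run two small machines in parallel and take their product. The first has 5 states tracking how much of the suffix `pppq` has currently been matched; the second has 6 states tracking the count of `p`s, saturating at 5. A product state is a pair (one from each), accepting exactly when both do.
          p    q  
>  S0     S1   S0 
   S1     S2   S3 
   S2     S4   S5 
   S3     S6   S3 
   S4     S7   S8 
   S5     S9   S5 
   S6    S10   S5 
   S7    S11  S12 
   S8    S13  S14 
   S9    S15  S14 
   S10    S7  S14 
   S11   S11  S16 
 * S12   S17  S18 
   S13   S19  S18 
   S14   S13  S14 
   S15   S11  S18 
   S16   S17  S20 
   S17   S19  S20 
   S18   S17  S18 
   S19   S11  S20 
   S20   S17  S20 
(> = start, * = accepting)

start=S0; accept=S12; S0-p->S1; S0-q->S0; S1-p->S2; S1-q->S3; S2-p->S4; S2-q->S5; S3-p->S6; S3-q->S3; S4-p->S7; S4-q->S8; S5-p->S9; S5-q->S5; S6-p->S10; S6-q->S5; S7-p->S11; S7-q->S12; S8-p->S13; S8-q->S14; S9-p->S15; S9-q->S14; S10-p->S7; S10-q->S14; S11-p->S11; S11-q->S16; S12-p->S17; S12-q->S18; S13-p->S19; S13-q->S18; S14-p->S13; S14-q->S14; S15-p->S11; S15-q->S18; S16-p->S17; S16-q->S20; S17-p->S19; S17-q->S20; S18-p->S17; S18-q->S18; S19-p->S11; S19-q->S20; S20-p->S17; S20-q->S20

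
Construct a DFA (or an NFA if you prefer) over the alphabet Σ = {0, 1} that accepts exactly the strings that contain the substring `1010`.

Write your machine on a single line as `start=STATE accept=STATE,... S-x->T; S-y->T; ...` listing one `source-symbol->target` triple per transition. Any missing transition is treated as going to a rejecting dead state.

Track how much of `1010` has been matched so far: state s0 is no progress, s4 is the absorbing accept state reached once `1010` has occurred. Intermediate states record partial matches; on a mismatch, fall back to the longest reusable overlap.
With 5 states:
        0   1  
>  s0   s0  s1 
   s1   s2  s1 
   s2   s0  s3 
   s3   s4  s1 
 * s4   s4  s4 
(> = start, * = accepting)

start=s0; accept=s4; s0-0->s0; s0-1->s1; s1-0->s2; s1-1->s1; s2-0->s0; s2-1->s3; s3-0->s4; s3-1->s1; s4-0->s4; s4-1->s4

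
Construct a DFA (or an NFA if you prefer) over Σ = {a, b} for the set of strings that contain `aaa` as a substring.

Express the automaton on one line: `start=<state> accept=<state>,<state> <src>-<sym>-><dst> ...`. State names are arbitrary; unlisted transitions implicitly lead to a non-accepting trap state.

start=s0 accept=s3 s0-a->s1 s0-b->s0 s1-a->s2 s1-b->s0 s2-a->s3 s2-b->s0 s3-a->s3 s3-b->s3

Track how much of `aaa` has been matched so far: state s0 is no progress, s3 is the absorbing accept state reached once `aaa` has occurred. Intermediate states record partial matches; on a mismatch, fall back to the longest reusable overlap.
With 4 states:
        a   b  
>  s0   s1  s0 
   s1   s2  s0 
   s2   s3  s0 
 * s3   s3  s3 
(> = start, * = accepting)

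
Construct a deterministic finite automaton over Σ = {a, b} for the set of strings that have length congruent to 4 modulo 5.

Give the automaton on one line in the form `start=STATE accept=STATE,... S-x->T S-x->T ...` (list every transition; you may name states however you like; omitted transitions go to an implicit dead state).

start=q0 accept=q4 q0-a->q1 q0-b->q1 q1-a->q2 q1-b->q2 q2-a->q3 q2-b->q3 q3-a->q4 q3-b->q4 q4-a->q0 q4-b->q0

Only the length mod 5 matters, so use a 5-cycle: from any state, every input symbol moves to the next state, wrapping q4 back to q0. Mark q4 accepting.
With 5 states:
        a   b  
>  q0   q1  q1 
   q1   q2  q2 
   q2   q3  q3 
   q3   q4  q4 
 * q4   q0  q0 
(> = start, * = accepting)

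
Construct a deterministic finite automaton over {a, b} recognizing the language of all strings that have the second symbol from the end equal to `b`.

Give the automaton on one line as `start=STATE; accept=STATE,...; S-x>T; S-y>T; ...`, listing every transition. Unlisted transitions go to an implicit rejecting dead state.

start=s0; accept=s5,s6; s0-a>s1; s0-b>s2; s1-a>s3; s1-b>s4; s2-a>s5; s2-b>s6; s3-a>s3; s3-b>s4; s4-a>s5; s4-b>s6; s5-a>s3; s5-b>s4; s6-a>s5; s6-b>s6

Because acceptance depends on a position counted from the end, the machine has to buffer the most recent 2 symbols. Make each state the string of the last up-to-2 symbols read; on input `x` shift the window left and append `x`. Accept when the buffered window has length 2 and begins with `b`.
        a   b  
>  s0   s1  s2 
   s1   s3  s4 
   s2   s5  s6 
   s3   s3  s4 
   s4   s5  s6 
 * s5   s3  s4 
 * s6   s5  s6 
(> = start, * = accepting)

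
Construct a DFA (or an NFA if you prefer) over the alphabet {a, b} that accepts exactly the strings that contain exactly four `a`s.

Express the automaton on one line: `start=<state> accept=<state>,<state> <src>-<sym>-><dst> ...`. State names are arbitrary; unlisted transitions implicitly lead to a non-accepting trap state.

start=s0 accept=s4 s0-a->s1 s0-b->s0 s1-a->s2 s1-b->s1 s2-a->s3 s2-b->s2 s3-a->s4 s3-b->s3 s4-a->s5 s4-b->s4 s5-a->s5 s5-b->s5

Only the number of `a`s matters, and only up to 5. Make a chain s0 → s1 → s2 → s3 → s4 → s5 advanced by each `a` (with s5 absorbing); every other symbol self-loops. The accepting set is {s4}.
6 states suffice.
        a   b  
>  s0   s1  s0 
   s1   s2  s1 
   s2   s3  s2 
   s3   s4  s3 
 * s4   s5  s4 
   s5   s5  s5 
(> = start, * = accepting)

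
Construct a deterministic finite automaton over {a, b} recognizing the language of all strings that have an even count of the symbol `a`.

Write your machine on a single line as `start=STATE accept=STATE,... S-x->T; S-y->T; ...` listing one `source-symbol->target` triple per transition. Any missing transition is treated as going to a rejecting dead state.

start=S0; accept=S0; S0-a->S1; S0-b->S0; S1-a->S0; S1-b->S1

Keep the running count of `a`s modulo 2: each `a` advances along the cycle S0 → S1 → S0 while other symbols loop. Accept at S0.
A 2-state machine:
        a   b  
>* S0   S1  S0 
   S1   S0  S1 
(> = start, * = accepting)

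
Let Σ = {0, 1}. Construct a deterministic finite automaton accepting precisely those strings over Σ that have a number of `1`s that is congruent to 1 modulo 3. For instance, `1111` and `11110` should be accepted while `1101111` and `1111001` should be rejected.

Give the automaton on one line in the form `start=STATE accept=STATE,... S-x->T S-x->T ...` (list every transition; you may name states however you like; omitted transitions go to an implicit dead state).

start=s0 accept=s1 s0-0->s0 s0-1->s1 s1-0->s1 s1-1->s2 s2-0->s2 s2-1->s0

The only thing that matters is how many `1`s have appeared, reduced mod 3. Use one state per residue: s0 for 0, …, s2 for 2. Reading `1` moves to the next residue; anything else stays put. s1 is accepting.
3 states suffice.
        0   1  
>  s0   s0  s1 
 * s1   s1  s2 
   s2   s2  s0 
(> = start, * = accepting)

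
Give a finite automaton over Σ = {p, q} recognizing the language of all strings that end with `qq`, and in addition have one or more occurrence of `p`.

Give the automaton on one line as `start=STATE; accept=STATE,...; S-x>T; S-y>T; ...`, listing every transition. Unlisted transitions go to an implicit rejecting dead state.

start=s0; accept=s3; s0-p>s1; s0-q>s0; s1-p>s1; s1-q>s2; s2-p>s1; s2-q>s3; s3-p>s1; s3-q>s3

Handle the two conditions separately and then intersect. The first has 3 states tracking how much of the suffix `qq` has currently been matched; the second has 3 states tracking the count of `p`s, saturating at 2. A product state is a pair (one from each), accepting exactly when both do. Equivalent product states are then merged.
With 4 states:
        p   q  
>  s0   s1  s0 
   s1   s1  s2 
   s2   s1  s3 
 * s3   s1  s3 
(> = start, * = accepting)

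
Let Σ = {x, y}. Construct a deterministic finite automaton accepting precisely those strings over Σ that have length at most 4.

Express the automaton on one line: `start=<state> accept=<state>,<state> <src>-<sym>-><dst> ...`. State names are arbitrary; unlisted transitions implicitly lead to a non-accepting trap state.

start=S0 accept=S0,S1,S2,S3,S4 S0-x->S1 S0-y->S1 S1-x->S2 S1-y->S2 S2-x->S3 S2-y->S3 S3-x->S4 S3-y->S4 S4-x->S5 S4-y->S5 S5-x->S5 S5-y->S5

We only need to distinguish lengths 0, 1, …, 4, and '>4'. Chain S0 → S1 → S2 → S3 → S4 → S5 on every symbol, with S5 looping. Accepting states: {S0, S1, S2, S3, S4}.
6 states suffice.
        x   y  
>* S0   S1  S1 
 * S1   S2  S2 
 * S2   S3  S3 
 * S3   S4  S4 
 * S4   S5  S5 
   S5   S5  S5 
(> = start, * = accepting)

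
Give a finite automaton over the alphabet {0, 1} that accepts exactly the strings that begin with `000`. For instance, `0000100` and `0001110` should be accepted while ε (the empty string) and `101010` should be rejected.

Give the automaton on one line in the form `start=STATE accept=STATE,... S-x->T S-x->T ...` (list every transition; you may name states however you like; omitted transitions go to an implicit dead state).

start=s0 accept=s3 s0-0->s1 s0-1->s4 s1-0->s2 s1-1->s4 s2-0->s3 s2-1->s4 s3-0->s3 s3-1->s3 s4-0->s4 s4-1->s4

Check the first 3 symbols one by one: s0 through s2 record how many have matched `000` so far; any wrong symbol goes to the dead state s4. After all 3 match we enter the accepting sink s3.
        0   1  
>  s0   s1  s4 
   s1   s2  s4 
   s2   s3  s4 
 * s3   s3  s3 
   s4   s4  s4 
(> = start, * = accepting)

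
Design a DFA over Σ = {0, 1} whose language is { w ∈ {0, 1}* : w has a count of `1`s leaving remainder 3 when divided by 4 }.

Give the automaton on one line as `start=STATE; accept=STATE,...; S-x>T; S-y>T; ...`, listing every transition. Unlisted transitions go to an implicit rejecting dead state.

Keep the running count of `1`s modulo 4: each `1` advances along the cycle A → B → C → D → A while other symbols loop. Accept at D.
4 states suffice.
       0  1 
>  A   A  B 
   B   B  C 
   C   C  D 
 * D   D  A 
(> = start, * = accepting)

start=A; accept=D; A-0>A; A-1>B; B-0>B; B-1>C; C-0>C; C-1>D; D-0>D; D-1>A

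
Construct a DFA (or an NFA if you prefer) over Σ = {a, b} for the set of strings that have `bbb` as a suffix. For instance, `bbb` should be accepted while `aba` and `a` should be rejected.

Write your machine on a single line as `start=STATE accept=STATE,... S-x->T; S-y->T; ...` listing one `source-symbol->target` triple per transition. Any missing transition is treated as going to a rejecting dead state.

Remember how much of `bbb` the current input suffix matches. State q0 means no match yet; q1 means the last symbol is `b`; q2 means the last 2 symbols are `bb`; q3 means the last 3 symbols are `bbb`. Only q3 accepts. On a mismatch, fall back to the longest proper suffix that is still a prefix of `bbb`.
With 4 states:
        a   b  
>  q0   q0  q1 
   q1   q0  q2 
   q2   q0  q3 
 * q3   q0  q3 
(> = start, * = accepting)

start=q0; accept=q3; q0-a->q0; q0-b->q1; q1-a->q0; q1-b->q2; q2-a->q0; q2-b->q3; q3-a->q0; q3-b->q3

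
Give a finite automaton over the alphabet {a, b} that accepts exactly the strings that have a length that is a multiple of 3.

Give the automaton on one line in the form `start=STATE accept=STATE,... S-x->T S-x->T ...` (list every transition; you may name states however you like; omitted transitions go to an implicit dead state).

Only the length mod 3 matters, so use a 3-cycle: from any state, every input symbol moves to the next state, wrapping s2 back to s0. Mark s0 accepting.
3 states suffice.
        a   b  
>* s0   s1  s1 
   s1   s2  s2 
   s2   s0  s0 
(> = start, * = accepting)

start=s0 accept=s0 s0-a->s1 s0-b->s1 s1-a->s2 s1-b->s2 s2-a->s0 s2-b->s0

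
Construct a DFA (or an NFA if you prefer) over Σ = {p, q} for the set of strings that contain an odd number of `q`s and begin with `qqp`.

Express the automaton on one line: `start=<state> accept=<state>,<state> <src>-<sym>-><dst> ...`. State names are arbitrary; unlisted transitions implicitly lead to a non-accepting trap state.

start=A accept=F A-p->B A-q->C B-p->B B-q->B C-p->B C-q->D D-p->E D-q->B E-p->E E-q->F F-p->F F-q->E

Handle the two conditions separately and then intersect. The first has 2 states tracking the count of `q`s modulo 2; the second has 5 states tracking whether the input so far still matches the prefix `qqp`. A product state is a pair (one from each), accepting exactly when both do. Equivalent product states are then merged.
       p  q 
>  A   B  C 
   B   B  B 
   C   B  D 
   D   E  B 
   E   E  F 
 * F   F  E 
(> = start, * = accepting)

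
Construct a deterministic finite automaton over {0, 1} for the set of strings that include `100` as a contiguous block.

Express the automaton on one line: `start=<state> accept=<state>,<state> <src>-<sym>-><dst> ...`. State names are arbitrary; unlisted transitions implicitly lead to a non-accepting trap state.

start=q0 accept=q3 q0-0->q0 q0-1->q1 q1-0->q2 q1-1->q1 q2-0->q3 q2-1->q1 q3-0->q3 q3-1->q3

Track how much of `100` has been matched so far: state q0 is no progress, q3 is the absorbing accept state reached once `100` has occurred. Intermediate states record partial matches; on a mismatch, fall back to the longest reusable overlap.
        0   1  
>  q0   q0  q1 
   q1   q2  q1 
   q2   q3  q1 
 * q3   q3  q3 
(> = start, * = accepting)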